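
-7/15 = -0.47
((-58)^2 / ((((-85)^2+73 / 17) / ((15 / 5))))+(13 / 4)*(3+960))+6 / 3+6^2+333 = 286937825 / 81932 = 3502.15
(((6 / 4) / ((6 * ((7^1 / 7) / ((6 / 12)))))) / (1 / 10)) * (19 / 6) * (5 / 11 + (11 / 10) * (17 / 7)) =45733 / 3696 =12.37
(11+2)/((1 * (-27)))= -13/27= -0.48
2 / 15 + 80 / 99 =466 / 495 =0.94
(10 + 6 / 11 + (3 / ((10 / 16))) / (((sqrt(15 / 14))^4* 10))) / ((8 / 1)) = 56531 / 41250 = 1.37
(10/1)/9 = 1.11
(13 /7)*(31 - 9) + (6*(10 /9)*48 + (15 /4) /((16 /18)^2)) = 655161 /1792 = 365.60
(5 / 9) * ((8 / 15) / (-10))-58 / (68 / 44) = -86198 / 2295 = -37.56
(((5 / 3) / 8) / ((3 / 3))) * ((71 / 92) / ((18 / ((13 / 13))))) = 355 / 39744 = 0.01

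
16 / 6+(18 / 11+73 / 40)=8089 / 1320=6.13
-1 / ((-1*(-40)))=-1 / 40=-0.02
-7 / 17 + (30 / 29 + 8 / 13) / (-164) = -221685 / 525538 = -0.42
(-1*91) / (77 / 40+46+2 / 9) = -32760 / 17333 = -1.89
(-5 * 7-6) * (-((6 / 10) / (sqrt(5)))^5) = 9963 * sqrt(5) / 390625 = 0.06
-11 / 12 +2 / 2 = 1 / 12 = 0.08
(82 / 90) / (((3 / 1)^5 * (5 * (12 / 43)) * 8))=1763 / 5248800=0.00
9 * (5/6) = 15/2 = 7.50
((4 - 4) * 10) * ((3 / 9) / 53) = 0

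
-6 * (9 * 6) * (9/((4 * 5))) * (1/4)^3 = -729/320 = -2.28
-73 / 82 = -0.89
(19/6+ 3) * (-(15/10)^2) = -111/8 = -13.88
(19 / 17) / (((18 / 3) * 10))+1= 1039 / 1020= 1.02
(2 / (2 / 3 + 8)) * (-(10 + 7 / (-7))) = -27 / 13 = -2.08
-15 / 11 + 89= 964 / 11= 87.64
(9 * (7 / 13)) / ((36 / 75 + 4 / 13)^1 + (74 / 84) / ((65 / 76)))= 33075 / 12406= 2.67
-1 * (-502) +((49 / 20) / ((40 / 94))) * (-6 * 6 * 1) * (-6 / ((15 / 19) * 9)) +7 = 171007 / 250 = 684.03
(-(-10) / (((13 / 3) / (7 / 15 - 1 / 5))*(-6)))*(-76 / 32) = 19 / 78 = 0.24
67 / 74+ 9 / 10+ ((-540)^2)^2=15730653600334 / 185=85030560001.81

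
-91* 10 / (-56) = 65 / 4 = 16.25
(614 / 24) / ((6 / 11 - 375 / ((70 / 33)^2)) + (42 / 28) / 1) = -165473 / 525825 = -0.31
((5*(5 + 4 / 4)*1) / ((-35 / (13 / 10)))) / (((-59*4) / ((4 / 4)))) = 0.00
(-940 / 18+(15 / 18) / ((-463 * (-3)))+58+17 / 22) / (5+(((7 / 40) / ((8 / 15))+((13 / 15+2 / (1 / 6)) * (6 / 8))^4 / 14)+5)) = 672633920000 / 64658726496837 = 0.01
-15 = -15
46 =46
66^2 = 4356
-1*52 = -52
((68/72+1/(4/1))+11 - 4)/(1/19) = 5605/36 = 155.69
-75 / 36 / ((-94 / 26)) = 325 / 564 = 0.58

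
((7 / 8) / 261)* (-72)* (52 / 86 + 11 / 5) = -4221 / 6235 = -0.68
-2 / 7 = -0.29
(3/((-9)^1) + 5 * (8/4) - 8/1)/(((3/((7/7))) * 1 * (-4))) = -5/36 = -0.14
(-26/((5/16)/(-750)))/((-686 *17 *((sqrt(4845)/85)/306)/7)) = -187200 *sqrt(4845)/931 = -13995.97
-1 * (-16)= 16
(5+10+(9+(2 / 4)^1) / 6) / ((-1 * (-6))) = 199 / 72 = 2.76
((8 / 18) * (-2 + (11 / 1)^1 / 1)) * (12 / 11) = 48 / 11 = 4.36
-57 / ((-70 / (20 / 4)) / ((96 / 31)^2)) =262656 / 6727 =39.05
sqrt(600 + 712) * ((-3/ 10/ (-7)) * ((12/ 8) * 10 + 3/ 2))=99 * sqrt(82)/ 35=25.61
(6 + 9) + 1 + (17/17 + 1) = 18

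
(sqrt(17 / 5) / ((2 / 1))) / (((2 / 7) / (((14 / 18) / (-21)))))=-7 *sqrt(85) / 540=-0.12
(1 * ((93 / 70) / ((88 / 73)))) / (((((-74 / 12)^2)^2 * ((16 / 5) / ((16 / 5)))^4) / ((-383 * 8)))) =-1684921176 / 721551985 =-2.34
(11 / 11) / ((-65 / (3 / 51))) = -1 / 1105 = -0.00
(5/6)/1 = 5/6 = 0.83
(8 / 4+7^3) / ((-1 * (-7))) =49.29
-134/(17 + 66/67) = -8978/1205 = -7.45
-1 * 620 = -620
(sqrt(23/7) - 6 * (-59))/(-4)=-177/2 - sqrt(161)/28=-88.95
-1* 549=-549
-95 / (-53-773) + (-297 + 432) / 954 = 5615 / 21889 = 0.26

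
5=5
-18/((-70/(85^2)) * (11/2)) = 26010/77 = 337.79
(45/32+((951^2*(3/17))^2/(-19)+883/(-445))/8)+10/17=-13103417387633757/78191840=-167580368.84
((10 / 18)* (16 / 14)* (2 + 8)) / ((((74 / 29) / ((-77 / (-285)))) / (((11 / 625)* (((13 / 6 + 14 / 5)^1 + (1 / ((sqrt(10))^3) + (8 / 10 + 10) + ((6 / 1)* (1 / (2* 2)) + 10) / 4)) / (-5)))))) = -7849633 / 177946875 - 7018* sqrt(10) / 296578125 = -0.04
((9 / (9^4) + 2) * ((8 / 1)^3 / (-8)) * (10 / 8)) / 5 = -23344 / 729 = -32.02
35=35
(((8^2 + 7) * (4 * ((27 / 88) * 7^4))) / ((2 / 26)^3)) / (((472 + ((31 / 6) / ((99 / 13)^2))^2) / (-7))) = -11126612623293601434 / 1632272187313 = -6816640.45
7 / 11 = 0.64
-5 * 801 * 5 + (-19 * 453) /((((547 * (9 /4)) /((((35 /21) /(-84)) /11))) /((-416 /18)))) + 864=-196114228397 /10234917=-19161.29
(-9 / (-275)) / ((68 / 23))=207 / 18700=0.01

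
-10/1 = -10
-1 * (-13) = 13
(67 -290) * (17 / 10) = -3791 / 10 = -379.10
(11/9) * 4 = 44/9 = 4.89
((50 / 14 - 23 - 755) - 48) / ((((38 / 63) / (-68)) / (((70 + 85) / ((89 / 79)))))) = 1135331910 / 89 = 12756538.31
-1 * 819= -819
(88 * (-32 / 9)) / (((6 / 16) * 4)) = -208.59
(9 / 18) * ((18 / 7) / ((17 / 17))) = 9 / 7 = 1.29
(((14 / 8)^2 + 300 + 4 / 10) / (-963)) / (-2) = 24277 / 154080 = 0.16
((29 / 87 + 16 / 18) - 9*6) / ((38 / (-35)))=875 / 18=48.61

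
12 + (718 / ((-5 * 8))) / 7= 1321 / 140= 9.44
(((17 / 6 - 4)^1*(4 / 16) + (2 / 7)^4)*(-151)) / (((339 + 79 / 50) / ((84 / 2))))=61996825 / 11681894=5.31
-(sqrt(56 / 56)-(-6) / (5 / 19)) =-119 / 5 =-23.80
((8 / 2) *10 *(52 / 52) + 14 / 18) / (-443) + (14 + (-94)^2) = 35284583 / 3987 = 8849.91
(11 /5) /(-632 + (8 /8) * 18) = -0.00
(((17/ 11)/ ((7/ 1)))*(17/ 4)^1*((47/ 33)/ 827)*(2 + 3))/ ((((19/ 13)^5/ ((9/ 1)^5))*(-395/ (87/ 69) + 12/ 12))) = -0.23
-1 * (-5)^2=-25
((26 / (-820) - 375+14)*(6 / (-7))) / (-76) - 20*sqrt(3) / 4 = -5*sqrt(3) - 444069 / 109060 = -12.73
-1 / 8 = -0.12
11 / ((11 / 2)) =2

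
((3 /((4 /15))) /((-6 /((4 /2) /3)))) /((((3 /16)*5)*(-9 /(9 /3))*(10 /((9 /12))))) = 1 /30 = 0.03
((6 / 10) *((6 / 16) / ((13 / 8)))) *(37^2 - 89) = 2304 / 13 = 177.23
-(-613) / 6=613 / 6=102.17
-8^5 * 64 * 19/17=-39845888/17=-2343875.76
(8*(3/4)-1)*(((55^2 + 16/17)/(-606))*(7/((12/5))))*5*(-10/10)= 15003625/41208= 364.09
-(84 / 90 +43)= -659 / 15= -43.93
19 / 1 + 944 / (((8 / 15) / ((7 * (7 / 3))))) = 28929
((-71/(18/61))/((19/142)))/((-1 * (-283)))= -307501/48393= -6.35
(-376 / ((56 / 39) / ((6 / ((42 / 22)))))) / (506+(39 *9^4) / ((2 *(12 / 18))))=-161304 / 37713389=-0.00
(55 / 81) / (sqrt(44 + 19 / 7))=55*sqrt(2289) / 26487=0.10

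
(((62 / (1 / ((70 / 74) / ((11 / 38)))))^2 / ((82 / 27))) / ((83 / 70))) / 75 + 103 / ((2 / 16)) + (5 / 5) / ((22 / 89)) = 1104895539929 / 1127407094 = 980.03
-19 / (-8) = 19 / 8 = 2.38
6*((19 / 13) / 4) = 57 / 26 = 2.19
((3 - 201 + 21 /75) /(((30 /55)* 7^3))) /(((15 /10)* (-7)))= 54373 /540225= 0.10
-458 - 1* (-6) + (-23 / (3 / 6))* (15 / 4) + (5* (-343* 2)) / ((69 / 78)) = -207087 / 46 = -4501.89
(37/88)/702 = 0.00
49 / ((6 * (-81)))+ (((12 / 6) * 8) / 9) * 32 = 27599 / 486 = 56.79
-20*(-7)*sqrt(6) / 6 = 70*sqrt(6) / 3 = 57.15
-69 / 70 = -0.99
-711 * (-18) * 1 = 12798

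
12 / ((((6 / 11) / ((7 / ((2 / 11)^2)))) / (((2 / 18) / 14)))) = 1331 / 36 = 36.97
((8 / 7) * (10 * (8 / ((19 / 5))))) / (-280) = -0.09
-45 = -45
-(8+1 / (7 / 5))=-61 / 7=-8.71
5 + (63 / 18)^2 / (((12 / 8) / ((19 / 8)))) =1171 / 48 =24.40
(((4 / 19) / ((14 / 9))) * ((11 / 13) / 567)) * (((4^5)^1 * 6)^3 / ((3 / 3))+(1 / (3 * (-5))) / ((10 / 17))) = 46842574.82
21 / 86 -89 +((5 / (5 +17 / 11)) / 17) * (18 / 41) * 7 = -10623847 / 119884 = -88.62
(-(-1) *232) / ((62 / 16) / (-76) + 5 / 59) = 8322304 / 1211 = 6872.26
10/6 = 5/3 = 1.67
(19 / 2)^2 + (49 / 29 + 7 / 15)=160787 / 1740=92.41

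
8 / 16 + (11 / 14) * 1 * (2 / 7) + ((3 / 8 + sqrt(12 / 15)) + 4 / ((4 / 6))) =2 * sqrt(5) / 5 + 2783 / 392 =7.99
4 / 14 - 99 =-691 / 7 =-98.71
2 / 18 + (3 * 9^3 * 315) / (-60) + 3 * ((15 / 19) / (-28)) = -13743623 / 1197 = -11481.72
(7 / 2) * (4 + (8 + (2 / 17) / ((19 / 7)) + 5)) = 38535 / 646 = 59.65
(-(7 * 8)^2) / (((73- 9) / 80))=-3920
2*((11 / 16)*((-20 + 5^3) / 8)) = 1155 / 64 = 18.05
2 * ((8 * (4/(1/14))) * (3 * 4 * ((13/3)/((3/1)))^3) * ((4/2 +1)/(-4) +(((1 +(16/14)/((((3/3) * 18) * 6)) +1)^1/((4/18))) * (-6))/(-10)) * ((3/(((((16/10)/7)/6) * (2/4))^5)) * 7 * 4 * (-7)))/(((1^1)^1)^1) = -35553216030150000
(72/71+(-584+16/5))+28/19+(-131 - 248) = -957.31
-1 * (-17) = 17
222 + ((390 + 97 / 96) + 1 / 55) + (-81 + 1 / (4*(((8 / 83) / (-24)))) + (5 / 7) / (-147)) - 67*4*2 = -39979469 / 603680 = -66.23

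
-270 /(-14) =135 /7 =19.29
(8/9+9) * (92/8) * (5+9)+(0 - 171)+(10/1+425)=16705/9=1856.11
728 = 728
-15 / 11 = -1.36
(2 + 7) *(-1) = -9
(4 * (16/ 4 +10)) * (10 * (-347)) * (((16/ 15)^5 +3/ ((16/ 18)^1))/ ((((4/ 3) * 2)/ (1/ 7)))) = -10025431351/ 202500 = -49508.30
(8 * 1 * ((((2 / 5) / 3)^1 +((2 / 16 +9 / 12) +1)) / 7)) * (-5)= -241 / 21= -11.48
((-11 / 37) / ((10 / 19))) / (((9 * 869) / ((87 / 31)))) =-551 / 2718390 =-0.00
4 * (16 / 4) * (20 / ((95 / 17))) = 1088 / 19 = 57.26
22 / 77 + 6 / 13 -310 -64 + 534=14628 / 91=160.75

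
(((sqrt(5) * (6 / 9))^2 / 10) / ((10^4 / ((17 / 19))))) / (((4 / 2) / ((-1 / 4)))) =-17 / 6840000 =-0.00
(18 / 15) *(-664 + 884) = 264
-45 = -45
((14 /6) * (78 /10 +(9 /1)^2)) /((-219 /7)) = -7252 /1095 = -6.62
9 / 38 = 0.24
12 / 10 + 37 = 191 / 5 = 38.20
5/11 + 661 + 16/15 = 109316/165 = 662.52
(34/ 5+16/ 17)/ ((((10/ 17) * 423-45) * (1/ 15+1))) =47/ 1320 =0.04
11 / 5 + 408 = 2051 / 5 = 410.20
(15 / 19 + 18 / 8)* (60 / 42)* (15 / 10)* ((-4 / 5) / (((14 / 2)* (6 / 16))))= -264 / 133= -1.98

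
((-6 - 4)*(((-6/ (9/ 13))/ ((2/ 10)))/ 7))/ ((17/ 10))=13000/ 357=36.41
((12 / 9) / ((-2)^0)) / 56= 1 / 42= 0.02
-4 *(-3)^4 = -324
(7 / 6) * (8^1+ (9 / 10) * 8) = 17.73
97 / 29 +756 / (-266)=277 / 551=0.50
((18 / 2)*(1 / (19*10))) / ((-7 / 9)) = -81 / 1330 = -0.06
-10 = -10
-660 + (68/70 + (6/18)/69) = -4774627/7245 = -659.02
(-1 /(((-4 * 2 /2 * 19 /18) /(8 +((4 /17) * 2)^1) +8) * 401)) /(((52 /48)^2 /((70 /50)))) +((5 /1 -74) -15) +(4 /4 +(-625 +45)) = -1092044889519 /1647125545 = -663.00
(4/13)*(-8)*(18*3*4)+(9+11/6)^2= -193907/468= -414.33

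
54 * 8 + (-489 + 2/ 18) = -512/ 9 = -56.89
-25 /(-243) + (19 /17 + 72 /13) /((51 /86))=10340911 /912951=11.33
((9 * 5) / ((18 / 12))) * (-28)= -840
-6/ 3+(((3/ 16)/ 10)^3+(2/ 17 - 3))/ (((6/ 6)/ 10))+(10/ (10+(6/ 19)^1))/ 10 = -30.73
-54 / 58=-27 / 29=-0.93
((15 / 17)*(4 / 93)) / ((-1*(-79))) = 20 / 41633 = 0.00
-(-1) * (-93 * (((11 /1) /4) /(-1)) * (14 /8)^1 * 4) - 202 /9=1767.81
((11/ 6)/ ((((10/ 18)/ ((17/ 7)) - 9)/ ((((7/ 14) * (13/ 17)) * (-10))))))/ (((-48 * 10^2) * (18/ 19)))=-247/ 1405440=-0.00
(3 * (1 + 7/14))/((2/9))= 81/4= 20.25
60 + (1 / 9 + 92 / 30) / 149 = 402443 / 6705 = 60.02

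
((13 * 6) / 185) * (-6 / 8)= -117 / 370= -0.32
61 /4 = 15.25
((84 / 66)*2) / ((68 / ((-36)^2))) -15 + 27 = 11316 / 187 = 60.51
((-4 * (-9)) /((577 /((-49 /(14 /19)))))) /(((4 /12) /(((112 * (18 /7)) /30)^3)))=-794271744 /72125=-11012.43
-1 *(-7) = 7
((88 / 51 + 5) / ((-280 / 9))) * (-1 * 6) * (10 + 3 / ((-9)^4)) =1071679 / 82620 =12.97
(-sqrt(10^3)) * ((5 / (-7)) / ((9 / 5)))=250 * sqrt(10) / 63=12.55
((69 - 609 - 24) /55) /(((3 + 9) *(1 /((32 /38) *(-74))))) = 55648 /1045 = 53.25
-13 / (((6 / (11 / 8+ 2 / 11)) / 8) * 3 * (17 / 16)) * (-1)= 14248 / 1683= 8.47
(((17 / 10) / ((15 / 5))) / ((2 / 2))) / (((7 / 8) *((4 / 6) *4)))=17 / 70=0.24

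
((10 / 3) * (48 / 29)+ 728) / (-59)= -21272 / 1711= -12.43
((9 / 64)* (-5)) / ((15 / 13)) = -39 / 64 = -0.61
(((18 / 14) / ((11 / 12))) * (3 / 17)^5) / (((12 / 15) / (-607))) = -19912635 / 109328989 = -0.18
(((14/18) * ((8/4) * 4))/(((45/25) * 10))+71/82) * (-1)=-8047/6642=-1.21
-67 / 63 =-1.06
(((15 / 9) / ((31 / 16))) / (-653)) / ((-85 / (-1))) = -16 / 1032393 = -0.00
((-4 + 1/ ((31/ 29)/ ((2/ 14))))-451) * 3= -296118/ 217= -1364.60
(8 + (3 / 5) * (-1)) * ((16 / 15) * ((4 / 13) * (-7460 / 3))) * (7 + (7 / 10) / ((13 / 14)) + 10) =-4077146624 / 38025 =-107222.79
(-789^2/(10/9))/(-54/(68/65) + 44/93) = 8857851309/808595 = 10954.62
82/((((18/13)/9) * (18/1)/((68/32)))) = 9061/144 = 62.92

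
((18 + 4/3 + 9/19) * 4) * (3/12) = 1129/57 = 19.81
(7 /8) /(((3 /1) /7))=49 /24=2.04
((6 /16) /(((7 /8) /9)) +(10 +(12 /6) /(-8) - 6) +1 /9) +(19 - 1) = 6481 /252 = 25.72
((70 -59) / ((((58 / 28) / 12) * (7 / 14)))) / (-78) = -616 / 377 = -1.63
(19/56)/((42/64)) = 76/147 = 0.52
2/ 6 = 1/ 3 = 0.33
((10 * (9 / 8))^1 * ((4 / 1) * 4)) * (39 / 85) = 1404 / 17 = 82.59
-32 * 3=-96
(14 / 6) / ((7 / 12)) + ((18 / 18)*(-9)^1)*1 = -5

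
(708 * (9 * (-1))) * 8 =-50976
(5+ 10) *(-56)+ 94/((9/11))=-6526/9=-725.11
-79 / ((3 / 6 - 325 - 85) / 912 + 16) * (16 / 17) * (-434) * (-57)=-613272576 / 5185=-118278.22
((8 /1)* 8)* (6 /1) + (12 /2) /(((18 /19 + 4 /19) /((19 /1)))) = 5307 /11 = 482.45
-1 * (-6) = 6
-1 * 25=-25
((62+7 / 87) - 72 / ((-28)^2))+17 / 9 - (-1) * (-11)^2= 4728797 / 25578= 184.88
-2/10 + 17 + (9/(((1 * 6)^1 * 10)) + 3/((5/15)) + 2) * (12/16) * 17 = 12717/80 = 158.96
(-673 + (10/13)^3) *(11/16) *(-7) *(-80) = -568868685/2197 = -258929.76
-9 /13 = -0.69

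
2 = 2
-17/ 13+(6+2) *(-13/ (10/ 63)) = -656.51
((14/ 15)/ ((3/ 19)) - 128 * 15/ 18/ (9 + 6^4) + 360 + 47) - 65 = 1361752/ 3915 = 347.83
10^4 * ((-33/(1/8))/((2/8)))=-10560000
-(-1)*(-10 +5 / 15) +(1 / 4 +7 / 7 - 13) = -257 / 12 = -21.42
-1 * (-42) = 42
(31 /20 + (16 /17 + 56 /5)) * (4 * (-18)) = -16758 /17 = -985.76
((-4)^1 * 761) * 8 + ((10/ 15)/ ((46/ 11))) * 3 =-560085/ 23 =-24351.52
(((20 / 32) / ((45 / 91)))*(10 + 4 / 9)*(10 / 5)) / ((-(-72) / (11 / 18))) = 47047 / 209952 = 0.22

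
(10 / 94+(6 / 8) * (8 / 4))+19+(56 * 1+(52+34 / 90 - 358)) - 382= -2584597 / 4230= -611.02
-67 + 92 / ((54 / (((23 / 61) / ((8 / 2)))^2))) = -53838145 / 803736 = -66.98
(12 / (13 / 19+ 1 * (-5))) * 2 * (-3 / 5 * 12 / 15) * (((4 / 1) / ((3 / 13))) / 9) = 15808 / 3075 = 5.14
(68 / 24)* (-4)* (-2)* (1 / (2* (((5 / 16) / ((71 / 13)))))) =38624 / 195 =198.07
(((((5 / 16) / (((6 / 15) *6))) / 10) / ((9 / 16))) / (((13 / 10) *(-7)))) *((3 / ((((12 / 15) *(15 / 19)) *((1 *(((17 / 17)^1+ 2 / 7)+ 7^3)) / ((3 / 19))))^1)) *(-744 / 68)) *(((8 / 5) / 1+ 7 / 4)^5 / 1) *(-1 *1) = -41853878317 / 1636177920000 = -0.03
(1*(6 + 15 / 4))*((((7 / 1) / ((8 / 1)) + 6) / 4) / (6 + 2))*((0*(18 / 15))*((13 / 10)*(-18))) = 0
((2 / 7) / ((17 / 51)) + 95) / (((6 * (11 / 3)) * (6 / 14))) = 61 / 6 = 10.17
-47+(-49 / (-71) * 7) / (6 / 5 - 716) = -11928153 / 253754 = -47.01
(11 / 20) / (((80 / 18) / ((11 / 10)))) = 1089 / 8000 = 0.14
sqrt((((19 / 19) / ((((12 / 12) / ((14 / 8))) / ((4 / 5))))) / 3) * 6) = sqrt(70) / 5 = 1.67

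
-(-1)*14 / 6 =7 / 3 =2.33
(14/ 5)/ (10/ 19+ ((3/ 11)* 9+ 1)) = 1463/ 2080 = 0.70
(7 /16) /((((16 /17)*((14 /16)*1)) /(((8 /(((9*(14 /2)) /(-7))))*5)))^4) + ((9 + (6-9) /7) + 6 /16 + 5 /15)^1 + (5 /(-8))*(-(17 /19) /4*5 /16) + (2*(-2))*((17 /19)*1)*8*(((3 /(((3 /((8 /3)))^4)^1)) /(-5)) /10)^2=3794514922750066759 /9974594871360000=380.42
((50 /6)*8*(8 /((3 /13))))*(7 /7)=2311.11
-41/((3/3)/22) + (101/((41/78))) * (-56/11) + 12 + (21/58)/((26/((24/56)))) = -1270573405/680108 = -1868.19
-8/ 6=-4/ 3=-1.33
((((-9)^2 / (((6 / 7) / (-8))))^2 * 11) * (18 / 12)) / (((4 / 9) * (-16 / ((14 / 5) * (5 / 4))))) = -74263959 / 16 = -4641497.44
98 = 98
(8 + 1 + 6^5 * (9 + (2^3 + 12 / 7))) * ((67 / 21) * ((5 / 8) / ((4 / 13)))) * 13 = 19224925395 / 1568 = 12260794.26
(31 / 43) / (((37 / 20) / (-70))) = -43400 / 1591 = -27.28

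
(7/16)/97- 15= -23273/1552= -15.00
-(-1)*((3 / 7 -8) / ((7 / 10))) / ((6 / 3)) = -265 / 49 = -5.41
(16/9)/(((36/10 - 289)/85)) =-6800/12843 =-0.53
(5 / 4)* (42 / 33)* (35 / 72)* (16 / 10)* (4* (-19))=-9310 / 99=-94.04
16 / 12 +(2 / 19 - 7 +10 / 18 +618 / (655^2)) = -367139722 / 73363275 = -5.00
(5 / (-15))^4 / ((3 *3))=1 / 729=0.00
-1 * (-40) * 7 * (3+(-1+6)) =2240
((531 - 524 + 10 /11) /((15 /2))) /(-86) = -29 /2365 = -0.01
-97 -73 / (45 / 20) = -1165 / 9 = -129.44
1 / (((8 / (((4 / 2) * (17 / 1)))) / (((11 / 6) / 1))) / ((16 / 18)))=187 / 27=6.93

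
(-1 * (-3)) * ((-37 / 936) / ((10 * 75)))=-37 / 234000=-0.00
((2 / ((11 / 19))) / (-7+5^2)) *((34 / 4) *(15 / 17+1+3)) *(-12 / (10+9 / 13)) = -41002 / 4587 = -8.94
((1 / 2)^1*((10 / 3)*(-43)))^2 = 46225 / 9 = 5136.11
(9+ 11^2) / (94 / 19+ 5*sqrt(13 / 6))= -1393080 / 64309+ 234650*sqrt(78) / 64309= 10.56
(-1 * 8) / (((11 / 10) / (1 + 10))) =-80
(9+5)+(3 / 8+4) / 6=14.73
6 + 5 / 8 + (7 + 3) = 133 / 8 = 16.62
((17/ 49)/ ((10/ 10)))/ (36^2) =17/ 63504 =0.00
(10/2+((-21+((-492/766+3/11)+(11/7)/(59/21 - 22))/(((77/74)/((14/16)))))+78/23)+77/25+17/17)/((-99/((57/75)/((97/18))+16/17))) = 4268000491223074/43828125244385625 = 0.10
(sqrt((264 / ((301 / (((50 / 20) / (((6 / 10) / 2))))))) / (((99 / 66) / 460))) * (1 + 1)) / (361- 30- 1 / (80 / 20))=320 * sqrt(1142295) / 1194669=0.29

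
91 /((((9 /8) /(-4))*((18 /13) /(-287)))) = 5432336 /81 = 67065.88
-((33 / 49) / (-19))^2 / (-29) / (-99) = -11 / 25136069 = -0.00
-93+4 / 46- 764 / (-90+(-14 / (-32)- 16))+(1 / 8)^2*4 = -53213009 / 621552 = -85.61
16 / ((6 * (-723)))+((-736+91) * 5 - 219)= -3444.00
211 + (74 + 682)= 967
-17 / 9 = -1.89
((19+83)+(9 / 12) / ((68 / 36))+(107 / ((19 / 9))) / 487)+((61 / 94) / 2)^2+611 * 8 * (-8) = -39001.39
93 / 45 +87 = 1336 / 15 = 89.07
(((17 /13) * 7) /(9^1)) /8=119 /936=0.13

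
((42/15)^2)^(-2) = 0.02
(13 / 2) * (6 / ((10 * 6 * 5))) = 13 / 100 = 0.13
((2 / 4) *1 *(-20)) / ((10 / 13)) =-13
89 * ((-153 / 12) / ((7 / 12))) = -13617 / 7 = -1945.29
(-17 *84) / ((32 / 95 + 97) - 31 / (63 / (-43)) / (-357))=-1525564530 / 103923821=-14.68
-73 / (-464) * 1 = 73 / 464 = 0.16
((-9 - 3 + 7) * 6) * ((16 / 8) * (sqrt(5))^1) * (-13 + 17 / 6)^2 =-18605 * sqrt(5) / 3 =-13867.35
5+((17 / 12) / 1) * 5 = 145 / 12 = 12.08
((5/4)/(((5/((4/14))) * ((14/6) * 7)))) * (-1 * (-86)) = 0.38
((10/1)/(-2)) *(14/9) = -70/9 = -7.78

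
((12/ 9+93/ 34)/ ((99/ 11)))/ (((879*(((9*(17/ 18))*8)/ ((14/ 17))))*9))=2905/ 4197608244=0.00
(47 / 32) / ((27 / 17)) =799 / 864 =0.92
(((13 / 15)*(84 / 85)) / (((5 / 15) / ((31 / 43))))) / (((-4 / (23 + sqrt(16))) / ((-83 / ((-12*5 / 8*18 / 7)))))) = -53.81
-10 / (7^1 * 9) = -10 / 63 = -0.16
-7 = -7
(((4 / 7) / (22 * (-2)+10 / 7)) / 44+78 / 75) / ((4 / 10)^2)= 85203 / 13112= 6.50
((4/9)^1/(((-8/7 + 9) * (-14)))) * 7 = -14/495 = -0.03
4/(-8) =-1/2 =-0.50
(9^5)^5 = 717897987691852588770249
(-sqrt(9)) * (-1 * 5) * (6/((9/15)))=150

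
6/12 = 1/2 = 0.50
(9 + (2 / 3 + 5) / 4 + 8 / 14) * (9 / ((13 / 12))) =639 / 7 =91.29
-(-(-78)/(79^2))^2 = -6084/38950081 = -0.00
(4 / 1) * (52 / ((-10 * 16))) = -13 / 10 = -1.30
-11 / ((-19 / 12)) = 132 / 19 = 6.95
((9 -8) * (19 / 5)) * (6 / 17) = 114 / 85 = 1.34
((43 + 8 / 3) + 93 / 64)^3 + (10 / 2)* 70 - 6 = 742915540295 / 7077888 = 104962.88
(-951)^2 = 904401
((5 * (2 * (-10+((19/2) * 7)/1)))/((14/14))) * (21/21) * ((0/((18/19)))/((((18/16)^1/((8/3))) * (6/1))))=0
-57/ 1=-57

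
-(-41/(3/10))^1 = 410/3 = 136.67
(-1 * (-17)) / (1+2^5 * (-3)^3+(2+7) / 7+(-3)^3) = -0.02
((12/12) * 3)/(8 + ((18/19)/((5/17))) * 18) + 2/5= 13961/31340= 0.45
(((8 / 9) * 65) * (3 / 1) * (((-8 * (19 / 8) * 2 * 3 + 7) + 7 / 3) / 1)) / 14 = -81640 / 63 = -1295.87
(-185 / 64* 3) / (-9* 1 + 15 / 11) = 2035 / 1792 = 1.14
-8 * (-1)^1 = 8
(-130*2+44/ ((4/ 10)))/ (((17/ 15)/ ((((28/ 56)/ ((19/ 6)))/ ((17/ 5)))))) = -33750/ 5491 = -6.15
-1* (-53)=53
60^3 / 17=216000 / 17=12705.88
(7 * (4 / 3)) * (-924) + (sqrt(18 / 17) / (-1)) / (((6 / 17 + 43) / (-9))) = -8624 + 27 * sqrt(34) / 737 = -8623.79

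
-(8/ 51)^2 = -64/ 2601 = -0.02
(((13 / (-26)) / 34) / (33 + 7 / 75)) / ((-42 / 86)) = 1075 / 1181432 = 0.00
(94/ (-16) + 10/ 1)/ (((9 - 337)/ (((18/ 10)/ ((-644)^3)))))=297/ 3504220590080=0.00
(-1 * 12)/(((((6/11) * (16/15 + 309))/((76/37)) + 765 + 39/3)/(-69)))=576840/599369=0.96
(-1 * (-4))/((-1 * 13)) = -4/13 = -0.31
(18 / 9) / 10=1 / 5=0.20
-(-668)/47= 668/47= 14.21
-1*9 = -9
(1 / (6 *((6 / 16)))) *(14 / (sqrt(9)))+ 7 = 9.07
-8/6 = -4/3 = -1.33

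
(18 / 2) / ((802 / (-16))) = -72 / 401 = -0.18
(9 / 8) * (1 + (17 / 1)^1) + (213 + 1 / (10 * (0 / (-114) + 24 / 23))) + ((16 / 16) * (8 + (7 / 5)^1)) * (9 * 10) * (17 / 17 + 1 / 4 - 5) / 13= -33361 / 3120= -10.69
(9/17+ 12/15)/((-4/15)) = -339/68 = -4.99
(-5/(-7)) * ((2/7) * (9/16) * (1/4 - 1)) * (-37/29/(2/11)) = 54945/90944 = 0.60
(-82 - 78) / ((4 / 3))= -120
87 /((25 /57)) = 4959 /25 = 198.36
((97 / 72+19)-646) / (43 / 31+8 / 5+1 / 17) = -118698845 / 577872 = -205.41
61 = 61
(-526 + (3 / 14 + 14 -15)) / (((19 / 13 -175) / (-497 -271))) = -767000 / 329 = -2331.31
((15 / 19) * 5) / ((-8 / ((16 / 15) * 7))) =-70 / 19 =-3.68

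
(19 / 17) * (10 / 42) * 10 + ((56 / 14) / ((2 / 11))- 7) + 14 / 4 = 15109 / 714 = 21.16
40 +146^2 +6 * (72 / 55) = 1175012 / 55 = 21363.85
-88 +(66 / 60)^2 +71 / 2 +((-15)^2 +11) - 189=-429 / 100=-4.29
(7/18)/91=1/234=0.00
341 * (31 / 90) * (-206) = -1088813 / 45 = -24195.84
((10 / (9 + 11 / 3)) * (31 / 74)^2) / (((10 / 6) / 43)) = 371907 / 104044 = 3.57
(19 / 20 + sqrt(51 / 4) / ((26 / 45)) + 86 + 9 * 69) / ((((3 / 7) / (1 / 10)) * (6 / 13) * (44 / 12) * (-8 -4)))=-1288469 / 158400 -7 * sqrt(51) / 704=-8.21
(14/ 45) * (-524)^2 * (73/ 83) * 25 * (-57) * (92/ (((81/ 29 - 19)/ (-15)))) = -35562550842560/ 3901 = -9116265276.23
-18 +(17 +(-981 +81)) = -901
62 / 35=1.77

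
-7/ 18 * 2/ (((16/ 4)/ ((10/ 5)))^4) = -7/ 144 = -0.05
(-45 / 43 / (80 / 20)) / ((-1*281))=45 / 48332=0.00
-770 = -770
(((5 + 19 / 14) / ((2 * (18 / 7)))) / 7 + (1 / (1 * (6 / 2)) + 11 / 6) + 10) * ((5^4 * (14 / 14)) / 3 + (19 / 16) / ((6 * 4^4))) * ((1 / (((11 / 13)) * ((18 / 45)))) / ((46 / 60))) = 1150198046075 / 116064256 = 9910.01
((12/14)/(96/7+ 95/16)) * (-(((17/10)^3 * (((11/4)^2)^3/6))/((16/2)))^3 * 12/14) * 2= -6486.93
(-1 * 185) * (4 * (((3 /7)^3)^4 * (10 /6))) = -655443900 /13841287201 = -0.05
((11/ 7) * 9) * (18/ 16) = 891/ 56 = 15.91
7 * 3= 21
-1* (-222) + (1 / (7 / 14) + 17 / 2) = 232.50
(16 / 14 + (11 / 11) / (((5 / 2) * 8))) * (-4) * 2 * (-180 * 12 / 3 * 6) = 288576 / 7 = 41225.14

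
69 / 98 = 0.70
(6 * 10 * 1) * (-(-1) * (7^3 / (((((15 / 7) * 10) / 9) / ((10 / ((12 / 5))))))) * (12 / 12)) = 36015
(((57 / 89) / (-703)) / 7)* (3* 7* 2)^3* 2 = -63504 / 3293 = -19.28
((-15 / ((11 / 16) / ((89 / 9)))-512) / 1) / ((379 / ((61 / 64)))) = -91561 / 50028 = -1.83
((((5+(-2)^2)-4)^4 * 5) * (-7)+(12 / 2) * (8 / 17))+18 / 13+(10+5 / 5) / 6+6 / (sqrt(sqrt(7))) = -28998239 / 1326+6 * 7^(3 / 4) / 7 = -21865.27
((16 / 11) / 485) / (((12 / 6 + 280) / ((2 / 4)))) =4 / 752235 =0.00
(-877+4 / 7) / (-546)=2045 / 1274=1.61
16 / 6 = 8 / 3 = 2.67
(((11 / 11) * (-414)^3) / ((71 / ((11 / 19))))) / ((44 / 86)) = -1525595796 / 1349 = -1130908.67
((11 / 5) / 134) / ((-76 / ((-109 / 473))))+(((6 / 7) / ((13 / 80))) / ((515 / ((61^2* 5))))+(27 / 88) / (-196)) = 1204495051813421 / 6321005731040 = 190.55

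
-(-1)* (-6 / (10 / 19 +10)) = -57 / 100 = -0.57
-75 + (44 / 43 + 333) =11138 / 43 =259.02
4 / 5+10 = 54 / 5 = 10.80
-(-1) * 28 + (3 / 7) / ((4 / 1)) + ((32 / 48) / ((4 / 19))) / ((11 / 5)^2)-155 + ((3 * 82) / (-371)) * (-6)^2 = -80862629 / 538692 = -150.11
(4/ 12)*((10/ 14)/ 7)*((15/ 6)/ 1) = 25/ 294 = 0.09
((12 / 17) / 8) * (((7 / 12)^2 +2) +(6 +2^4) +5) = 4225 / 1632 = 2.59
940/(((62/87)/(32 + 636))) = 27314520/31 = 881113.55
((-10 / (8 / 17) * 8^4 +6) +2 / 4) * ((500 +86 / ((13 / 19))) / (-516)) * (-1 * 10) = -3539652445 / 3354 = -1055352.55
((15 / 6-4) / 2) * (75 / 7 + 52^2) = -57009 / 28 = -2036.04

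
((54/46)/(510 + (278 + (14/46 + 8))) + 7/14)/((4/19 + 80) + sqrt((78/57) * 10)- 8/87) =111702250257/17808186542630- 293518251 * sqrt(1235)/35616373085260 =0.01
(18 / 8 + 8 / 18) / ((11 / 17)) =1649 / 396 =4.16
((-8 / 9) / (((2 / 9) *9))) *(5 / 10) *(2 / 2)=-2 / 9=-0.22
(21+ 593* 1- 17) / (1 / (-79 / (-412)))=47163 / 412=114.47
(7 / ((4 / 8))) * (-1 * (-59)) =826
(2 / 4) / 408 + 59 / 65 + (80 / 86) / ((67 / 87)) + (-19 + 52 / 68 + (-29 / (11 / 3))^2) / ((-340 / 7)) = 378572871277 / 314326549680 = 1.20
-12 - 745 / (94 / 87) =-65943 / 94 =-701.52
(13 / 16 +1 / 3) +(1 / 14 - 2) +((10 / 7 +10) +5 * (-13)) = -2609 / 48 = -54.35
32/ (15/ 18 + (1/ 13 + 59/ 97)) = 21.07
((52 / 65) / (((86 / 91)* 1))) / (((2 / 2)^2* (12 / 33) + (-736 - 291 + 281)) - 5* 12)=-143 / 136095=-0.00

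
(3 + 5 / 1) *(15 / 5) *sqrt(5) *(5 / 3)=40 *sqrt(5)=89.44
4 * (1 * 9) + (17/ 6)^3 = 12689/ 216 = 58.75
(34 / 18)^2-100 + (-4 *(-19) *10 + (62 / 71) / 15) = 19082569 / 28755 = 663.63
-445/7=-63.57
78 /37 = 2.11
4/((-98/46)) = -92/49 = -1.88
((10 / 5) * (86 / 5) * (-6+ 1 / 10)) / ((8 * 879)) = -0.03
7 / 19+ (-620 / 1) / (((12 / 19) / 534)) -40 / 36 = -89640037 / 171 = -524210.74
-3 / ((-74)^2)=-3 / 5476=-0.00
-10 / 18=-5 / 9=-0.56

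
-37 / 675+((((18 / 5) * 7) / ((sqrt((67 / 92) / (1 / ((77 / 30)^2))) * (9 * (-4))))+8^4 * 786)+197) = 2173265738 / 675 - 6 * sqrt(1541) / 737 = 3219652.63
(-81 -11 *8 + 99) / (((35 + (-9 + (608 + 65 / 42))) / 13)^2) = -20868120 / 712516249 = -0.03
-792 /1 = -792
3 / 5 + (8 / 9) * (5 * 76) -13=14642 / 45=325.38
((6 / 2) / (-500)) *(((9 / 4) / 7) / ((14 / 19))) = -513 / 196000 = -0.00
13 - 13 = 0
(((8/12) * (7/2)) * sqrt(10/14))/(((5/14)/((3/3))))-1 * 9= -9 + 14 * sqrt(35)/15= -3.48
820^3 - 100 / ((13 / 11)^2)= 93181179900 / 169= 551367928.40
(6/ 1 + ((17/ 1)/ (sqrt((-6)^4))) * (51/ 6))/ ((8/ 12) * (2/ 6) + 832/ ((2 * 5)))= 3605/ 30032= 0.12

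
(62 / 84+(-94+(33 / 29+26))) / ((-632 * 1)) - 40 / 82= -12093421 / 31560816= -0.38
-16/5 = -3.20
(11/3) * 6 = 22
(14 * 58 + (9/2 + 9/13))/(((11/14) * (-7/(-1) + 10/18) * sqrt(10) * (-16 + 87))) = 1338561 * sqrt(10)/6904040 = 0.61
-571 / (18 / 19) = -10849 / 18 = -602.72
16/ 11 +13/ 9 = 287/ 99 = 2.90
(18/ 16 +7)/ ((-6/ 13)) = -845/ 48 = -17.60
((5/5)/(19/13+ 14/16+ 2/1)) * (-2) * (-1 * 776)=161408/451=357.89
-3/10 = -0.30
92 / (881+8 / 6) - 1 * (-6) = 16158 / 2647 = 6.10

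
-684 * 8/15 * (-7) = 12768/5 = 2553.60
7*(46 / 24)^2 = 3703 / 144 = 25.72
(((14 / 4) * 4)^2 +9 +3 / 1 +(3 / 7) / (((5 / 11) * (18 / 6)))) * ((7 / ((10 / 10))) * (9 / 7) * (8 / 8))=65619 / 35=1874.83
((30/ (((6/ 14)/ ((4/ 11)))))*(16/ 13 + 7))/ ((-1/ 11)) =-29960/ 13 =-2304.62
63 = 63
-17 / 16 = -1.06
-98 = -98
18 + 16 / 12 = 58 / 3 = 19.33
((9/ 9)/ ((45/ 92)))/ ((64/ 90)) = 23/ 8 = 2.88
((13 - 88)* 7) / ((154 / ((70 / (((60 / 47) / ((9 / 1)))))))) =-1682.39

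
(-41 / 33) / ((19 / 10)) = -0.65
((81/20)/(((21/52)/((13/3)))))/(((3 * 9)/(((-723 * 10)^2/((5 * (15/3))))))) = 117788268/35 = 3365379.09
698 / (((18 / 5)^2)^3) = 5453125 / 17006112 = 0.32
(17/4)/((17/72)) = 18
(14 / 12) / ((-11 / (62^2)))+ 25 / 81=-362983 / 891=-407.39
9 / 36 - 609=-2435 / 4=-608.75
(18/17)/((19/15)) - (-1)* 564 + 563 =364291/323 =1127.84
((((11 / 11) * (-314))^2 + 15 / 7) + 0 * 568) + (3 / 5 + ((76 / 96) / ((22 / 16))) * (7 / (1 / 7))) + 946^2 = 1147542113 / 1155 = 993542.95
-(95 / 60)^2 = -361 / 144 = -2.51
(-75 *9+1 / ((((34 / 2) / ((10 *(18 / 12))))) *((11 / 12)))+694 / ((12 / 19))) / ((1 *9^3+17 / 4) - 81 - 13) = 953242 / 1434477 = 0.66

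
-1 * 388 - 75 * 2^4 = -1588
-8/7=-1.14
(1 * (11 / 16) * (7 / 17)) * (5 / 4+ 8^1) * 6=8547 / 544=15.71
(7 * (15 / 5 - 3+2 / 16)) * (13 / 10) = 91 / 80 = 1.14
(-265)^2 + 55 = 70280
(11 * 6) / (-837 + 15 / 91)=-1001 / 12692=-0.08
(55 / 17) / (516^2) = 55 / 4526352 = 0.00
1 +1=2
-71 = -71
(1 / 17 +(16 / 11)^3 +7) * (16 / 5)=3669632 / 113135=32.44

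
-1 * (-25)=25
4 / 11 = 0.36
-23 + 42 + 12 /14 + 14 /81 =11357 /567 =20.03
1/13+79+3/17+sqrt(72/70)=6 * sqrt(35)/35+17515/221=80.27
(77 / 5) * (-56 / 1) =-4312 / 5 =-862.40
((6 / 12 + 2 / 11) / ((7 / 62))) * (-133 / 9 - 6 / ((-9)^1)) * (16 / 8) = -39370 / 231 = -170.43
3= 3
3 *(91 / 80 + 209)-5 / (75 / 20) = 150979 / 240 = 629.08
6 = 6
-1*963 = -963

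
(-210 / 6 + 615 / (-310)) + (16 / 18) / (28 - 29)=-37.87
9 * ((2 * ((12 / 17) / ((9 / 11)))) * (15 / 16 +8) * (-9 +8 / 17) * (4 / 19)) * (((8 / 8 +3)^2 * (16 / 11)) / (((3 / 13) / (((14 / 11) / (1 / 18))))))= -3161733120 / 5491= -575802.79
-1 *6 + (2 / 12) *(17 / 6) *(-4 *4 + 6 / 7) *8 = -3982 / 63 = -63.21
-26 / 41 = -0.63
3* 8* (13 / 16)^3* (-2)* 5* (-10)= 164775 / 128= 1287.30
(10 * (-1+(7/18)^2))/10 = -275/324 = -0.85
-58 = -58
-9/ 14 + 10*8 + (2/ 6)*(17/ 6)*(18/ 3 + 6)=3809/ 42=90.69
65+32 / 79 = 5167 / 79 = 65.41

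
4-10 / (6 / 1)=7 / 3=2.33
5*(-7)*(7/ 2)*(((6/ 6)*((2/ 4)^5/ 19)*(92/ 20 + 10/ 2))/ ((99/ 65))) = -3185/ 2508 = -1.27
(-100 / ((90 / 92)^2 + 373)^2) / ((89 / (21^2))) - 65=-3622444035356065 / 55726870454561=-65.00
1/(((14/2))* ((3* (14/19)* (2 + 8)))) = 0.01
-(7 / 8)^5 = -16807 / 32768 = -0.51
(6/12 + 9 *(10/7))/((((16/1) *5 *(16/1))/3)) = 0.03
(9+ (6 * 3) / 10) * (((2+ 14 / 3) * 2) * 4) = 576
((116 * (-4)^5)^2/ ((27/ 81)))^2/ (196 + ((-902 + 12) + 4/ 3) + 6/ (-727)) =-2586692654676643600.88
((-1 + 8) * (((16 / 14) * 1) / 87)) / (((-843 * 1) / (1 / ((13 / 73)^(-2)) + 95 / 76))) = -18214 / 130278063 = -0.00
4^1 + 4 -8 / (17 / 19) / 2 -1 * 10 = -110 / 17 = -6.47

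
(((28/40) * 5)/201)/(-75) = -7/30150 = -0.00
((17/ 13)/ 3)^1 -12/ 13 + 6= 215/ 39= 5.51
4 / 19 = 0.21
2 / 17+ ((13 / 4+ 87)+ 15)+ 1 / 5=35893 / 340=105.57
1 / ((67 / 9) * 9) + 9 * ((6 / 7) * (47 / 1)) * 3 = 510145 / 469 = 1087.73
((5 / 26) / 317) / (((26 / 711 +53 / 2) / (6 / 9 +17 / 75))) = 15879 / 777529675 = 0.00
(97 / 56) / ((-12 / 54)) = -873 / 112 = -7.79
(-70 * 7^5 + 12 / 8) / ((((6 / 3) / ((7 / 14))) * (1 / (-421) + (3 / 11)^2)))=-119863001357 / 29344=-4084753.32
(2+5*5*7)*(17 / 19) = 3009 / 19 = 158.37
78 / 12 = 13 / 2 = 6.50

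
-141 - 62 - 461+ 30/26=-8617/13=-662.85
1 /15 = 0.07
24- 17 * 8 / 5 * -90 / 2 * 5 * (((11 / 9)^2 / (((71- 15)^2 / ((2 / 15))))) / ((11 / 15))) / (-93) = 3936313 / 164052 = 23.99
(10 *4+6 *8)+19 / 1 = 107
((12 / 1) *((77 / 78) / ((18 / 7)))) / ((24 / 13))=539 / 216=2.50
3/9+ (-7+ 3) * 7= -83/3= -27.67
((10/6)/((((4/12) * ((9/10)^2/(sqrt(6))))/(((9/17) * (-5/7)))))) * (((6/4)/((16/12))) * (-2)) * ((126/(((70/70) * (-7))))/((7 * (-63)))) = 1250 * sqrt(6)/5831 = 0.53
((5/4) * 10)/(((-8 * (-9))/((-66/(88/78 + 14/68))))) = -60775/7076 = -8.59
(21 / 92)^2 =441 / 8464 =0.05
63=63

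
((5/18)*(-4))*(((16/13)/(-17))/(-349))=-160/694161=-0.00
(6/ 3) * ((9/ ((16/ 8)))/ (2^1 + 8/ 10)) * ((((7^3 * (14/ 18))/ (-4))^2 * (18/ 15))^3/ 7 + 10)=27368747352678036343/ 391910400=69834195144.29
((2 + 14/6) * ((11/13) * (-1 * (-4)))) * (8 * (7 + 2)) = 1056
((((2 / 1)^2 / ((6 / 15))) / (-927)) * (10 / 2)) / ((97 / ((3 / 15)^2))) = -2 / 89919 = -0.00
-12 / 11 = -1.09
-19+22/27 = -491/27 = -18.19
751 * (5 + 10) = 11265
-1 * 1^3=-1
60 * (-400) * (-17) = 408000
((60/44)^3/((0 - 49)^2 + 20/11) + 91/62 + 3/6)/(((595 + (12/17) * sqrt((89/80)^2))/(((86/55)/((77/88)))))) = 1304550693632/220913390083397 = 0.01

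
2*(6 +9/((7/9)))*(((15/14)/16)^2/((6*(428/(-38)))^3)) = -7030475/13768777695232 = -0.00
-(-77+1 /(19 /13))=1450 /19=76.32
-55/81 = -0.68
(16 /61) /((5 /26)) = 416 /305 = 1.36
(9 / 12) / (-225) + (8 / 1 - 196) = -56401 / 300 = -188.00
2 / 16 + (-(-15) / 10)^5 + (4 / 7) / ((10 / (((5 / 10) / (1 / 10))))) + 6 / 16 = 1877 / 224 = 8.38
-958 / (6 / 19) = -9101 / 3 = -3033.67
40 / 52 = 10 / 13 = 0.77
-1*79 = -79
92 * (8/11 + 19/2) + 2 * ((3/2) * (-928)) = -20274/11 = -1843.09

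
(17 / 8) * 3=51 / 8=6.38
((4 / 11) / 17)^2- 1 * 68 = -2377876 / 34969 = -68.00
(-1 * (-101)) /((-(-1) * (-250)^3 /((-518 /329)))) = 3737 /367187500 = 0.00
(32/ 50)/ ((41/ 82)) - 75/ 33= -273/ 275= -0.99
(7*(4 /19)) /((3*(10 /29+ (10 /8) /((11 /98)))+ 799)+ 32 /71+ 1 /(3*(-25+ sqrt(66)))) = 172360339536*sqrt(66) /136386829180936741237+ 241031405558510952 /136386829180936741237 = 0.00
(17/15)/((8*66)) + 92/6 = 121457/7920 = 15.34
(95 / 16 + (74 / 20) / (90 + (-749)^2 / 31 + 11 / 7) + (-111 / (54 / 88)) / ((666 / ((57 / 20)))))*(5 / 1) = 2445625811 / 94725072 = 25.82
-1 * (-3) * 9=27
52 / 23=2.26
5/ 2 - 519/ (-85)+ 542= 93603/ 170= 550.61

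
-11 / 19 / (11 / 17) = -17 / 19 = -0.89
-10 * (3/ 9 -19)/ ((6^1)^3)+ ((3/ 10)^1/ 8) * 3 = 6329/ 6480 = 0.98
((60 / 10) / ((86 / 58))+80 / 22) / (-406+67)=-3634 / 160347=-0.02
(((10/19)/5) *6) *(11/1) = 132/19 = 6.95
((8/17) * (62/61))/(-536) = -62/69479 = -0.00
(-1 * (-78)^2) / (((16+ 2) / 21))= -7098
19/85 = 0.22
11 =11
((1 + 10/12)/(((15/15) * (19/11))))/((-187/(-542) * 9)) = 0.34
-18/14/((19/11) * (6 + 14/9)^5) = -5845851/193373164544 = -0.00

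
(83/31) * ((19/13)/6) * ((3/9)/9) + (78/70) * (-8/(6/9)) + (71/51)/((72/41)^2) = -48090355841/3729136320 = -12.90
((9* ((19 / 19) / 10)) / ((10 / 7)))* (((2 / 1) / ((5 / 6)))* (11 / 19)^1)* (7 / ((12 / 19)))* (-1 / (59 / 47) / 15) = -75999 / 147500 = -0.52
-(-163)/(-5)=-163/5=-32.60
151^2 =22801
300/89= 3.37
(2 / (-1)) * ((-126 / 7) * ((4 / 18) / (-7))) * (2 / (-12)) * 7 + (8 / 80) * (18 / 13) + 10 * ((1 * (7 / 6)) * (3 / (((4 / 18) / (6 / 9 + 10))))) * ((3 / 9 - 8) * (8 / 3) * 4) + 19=-26786408 / 195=-137366.19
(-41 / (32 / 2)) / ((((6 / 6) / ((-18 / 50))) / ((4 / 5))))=369 / 500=0.74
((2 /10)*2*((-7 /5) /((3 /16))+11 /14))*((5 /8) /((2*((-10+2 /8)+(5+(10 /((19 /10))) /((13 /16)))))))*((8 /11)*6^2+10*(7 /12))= -732241133 /47318040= -15.47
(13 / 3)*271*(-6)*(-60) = 422760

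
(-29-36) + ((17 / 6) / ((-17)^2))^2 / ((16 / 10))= -65.00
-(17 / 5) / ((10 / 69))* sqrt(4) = -1173 / 25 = -46.92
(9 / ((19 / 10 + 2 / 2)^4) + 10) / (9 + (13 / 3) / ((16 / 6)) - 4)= 57302480 / 37485893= 1.53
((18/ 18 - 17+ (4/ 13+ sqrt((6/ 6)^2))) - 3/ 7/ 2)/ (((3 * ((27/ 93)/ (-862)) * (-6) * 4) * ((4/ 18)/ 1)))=-36248393/ 13104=-2766.21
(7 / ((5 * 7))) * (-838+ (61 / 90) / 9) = -678719 / 4050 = -167.58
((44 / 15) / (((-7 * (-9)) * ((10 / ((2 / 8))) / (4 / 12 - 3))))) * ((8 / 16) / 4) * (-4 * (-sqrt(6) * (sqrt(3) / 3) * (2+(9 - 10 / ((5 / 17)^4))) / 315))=3644674 * sqrt(2) / 558140625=0.01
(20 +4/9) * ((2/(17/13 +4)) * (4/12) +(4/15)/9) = 3856/1215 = 3.17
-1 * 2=-2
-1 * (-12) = 12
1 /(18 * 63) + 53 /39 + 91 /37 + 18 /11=32734043 /5999994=5.46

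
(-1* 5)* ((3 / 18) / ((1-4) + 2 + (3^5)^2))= -5 / 354288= -0.00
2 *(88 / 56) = 22 / 7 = 3.14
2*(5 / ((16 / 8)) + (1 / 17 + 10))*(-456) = -194712 / 17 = -11453.65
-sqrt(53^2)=-53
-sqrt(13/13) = -1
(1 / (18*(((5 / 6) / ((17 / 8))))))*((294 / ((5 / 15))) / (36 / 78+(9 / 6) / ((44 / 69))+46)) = 714714 / 279215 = 2.56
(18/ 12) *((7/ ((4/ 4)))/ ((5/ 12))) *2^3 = 201.60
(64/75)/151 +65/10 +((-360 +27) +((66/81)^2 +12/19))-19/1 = -35994611599/104575050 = -344.20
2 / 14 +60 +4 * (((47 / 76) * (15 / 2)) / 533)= 8531869 / 141778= 60.18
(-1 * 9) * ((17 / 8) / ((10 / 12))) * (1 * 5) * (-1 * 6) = 1377 / 2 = 688.50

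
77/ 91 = 11/ 13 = 0.85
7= 7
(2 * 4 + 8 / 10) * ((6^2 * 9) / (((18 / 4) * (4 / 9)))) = 7128 / 5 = 1425.60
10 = 10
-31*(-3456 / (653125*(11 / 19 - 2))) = -3968 / 34375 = -0.12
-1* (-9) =9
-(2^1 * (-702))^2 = -1971216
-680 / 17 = -40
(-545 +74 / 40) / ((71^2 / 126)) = -9639 / 710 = -13.58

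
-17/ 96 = -0.18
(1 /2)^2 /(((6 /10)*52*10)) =1 /1248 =0.00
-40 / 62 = -20 / 31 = -0.65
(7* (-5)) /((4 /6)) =-105 /2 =-52.50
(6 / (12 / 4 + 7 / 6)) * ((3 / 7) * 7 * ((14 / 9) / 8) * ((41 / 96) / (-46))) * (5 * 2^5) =-287 / 230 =-1.25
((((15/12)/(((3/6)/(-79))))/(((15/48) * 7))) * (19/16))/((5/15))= -4503/14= -321.64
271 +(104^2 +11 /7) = 77620 /7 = 11088.57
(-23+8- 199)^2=45796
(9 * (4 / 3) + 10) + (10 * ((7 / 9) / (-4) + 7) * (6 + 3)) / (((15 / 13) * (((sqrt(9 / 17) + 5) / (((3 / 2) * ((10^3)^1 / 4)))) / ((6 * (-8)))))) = -7809287 / 4 + 275625 * sqrt(17) / 4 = -1668214.00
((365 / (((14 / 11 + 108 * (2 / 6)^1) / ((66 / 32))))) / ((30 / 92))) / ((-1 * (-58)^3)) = 203159 / 639967360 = 0.00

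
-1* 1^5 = -1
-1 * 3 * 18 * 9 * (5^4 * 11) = -3341250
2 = 2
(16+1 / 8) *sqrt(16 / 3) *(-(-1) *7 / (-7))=-43 *sqrt(3) / 2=-37.24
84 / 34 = 42 / 17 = 2.47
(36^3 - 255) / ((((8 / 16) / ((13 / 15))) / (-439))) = -176540338 / 5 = -35308067.60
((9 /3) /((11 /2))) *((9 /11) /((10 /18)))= 486 /605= 0.80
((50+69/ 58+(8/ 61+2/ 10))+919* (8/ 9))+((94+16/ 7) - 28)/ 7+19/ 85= 116493554693/ 132621930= 878.39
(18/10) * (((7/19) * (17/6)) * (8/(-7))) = -204/95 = -2.15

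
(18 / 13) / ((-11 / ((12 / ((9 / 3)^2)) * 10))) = -240 / 143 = -1.68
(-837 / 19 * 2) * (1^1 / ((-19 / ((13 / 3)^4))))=1635.07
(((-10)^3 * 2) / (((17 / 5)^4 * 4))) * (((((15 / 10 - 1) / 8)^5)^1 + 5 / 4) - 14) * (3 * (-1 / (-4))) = 3133439765625 / 87578116096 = 35.78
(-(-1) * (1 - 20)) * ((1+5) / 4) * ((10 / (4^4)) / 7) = -285 / 1792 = -0.16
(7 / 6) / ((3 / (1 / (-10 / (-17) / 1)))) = 119 / 180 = 0.66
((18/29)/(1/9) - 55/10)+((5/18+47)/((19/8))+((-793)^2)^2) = 3922083660894605/9918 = 395451064820.99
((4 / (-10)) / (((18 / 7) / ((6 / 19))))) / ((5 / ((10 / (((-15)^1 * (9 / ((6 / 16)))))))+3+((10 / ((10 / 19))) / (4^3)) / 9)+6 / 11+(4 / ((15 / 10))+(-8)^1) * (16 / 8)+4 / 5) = 29568 / 112130609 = 0.00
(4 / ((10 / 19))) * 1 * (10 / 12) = 19 / 3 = 6.33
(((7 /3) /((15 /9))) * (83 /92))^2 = 337561 /211600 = 1.60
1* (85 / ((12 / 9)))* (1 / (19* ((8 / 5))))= 1275 / 608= 2.10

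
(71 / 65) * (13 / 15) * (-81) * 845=-323973 / 5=-64794.60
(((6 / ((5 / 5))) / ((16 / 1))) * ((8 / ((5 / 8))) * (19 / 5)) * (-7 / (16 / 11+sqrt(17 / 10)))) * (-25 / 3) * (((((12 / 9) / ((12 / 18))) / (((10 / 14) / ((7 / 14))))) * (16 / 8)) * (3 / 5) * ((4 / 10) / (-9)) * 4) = -41947136 / 37725+14419328 * sqrt(170) / 188625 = -115.21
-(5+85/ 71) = -6.20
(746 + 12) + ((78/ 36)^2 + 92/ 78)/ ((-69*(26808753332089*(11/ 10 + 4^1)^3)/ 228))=7253874715877780747106542/ 9569755561844037993849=758.00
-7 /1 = -7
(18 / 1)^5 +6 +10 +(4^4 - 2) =1889838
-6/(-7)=6/7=0.86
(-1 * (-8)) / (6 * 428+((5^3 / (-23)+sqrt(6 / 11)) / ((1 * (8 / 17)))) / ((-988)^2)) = 29515093317041226752 / 9474344911120520448779- 2274581504 * sqrt(66) / 9474344911120520448779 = 0.00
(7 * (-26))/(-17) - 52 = -41.29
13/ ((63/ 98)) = 182/ 9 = 20.22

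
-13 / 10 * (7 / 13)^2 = -49 / 130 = -0.38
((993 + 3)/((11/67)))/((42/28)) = 44488/11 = 4044.36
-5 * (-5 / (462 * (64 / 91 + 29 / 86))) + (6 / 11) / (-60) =115321 / 2687190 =0.04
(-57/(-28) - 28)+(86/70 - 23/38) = -67407/2660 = -25.34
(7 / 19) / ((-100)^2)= 7 / 190000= 0.00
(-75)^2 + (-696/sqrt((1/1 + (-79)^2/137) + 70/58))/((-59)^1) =696*sqrt(753904561)/11195663 + 5625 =5626.71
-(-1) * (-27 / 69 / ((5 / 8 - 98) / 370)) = 26640 / 17917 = 1.49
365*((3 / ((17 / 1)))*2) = 128.82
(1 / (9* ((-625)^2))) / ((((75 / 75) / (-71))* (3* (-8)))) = 71 / 84375000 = 0.00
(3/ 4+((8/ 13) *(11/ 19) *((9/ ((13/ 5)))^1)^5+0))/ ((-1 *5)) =-65229028113/ 1834187420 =-35.56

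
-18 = -18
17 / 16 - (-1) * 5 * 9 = 737 / 16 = 46.06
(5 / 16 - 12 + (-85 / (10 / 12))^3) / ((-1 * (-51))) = -998795 / 48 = -20808.23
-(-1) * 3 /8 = 3 /8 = 0.38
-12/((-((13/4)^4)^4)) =51539607552/665416609183179841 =0.00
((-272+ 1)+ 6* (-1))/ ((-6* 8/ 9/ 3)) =2493/ 16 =155.81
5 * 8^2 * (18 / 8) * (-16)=-11520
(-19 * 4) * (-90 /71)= 6840 /71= 96.34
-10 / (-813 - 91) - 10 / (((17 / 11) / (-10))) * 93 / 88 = 525535 / 7684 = 68.39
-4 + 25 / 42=-143 / 42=-3.40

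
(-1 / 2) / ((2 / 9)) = -9 / 4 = -2.25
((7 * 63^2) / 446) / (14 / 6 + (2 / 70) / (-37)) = 107936955 / 4041652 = 26.71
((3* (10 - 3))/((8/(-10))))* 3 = -315/4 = -78.75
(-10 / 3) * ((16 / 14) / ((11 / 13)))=-1040 / 231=-4.50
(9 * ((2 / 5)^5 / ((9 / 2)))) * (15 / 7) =192 / 4375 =0.04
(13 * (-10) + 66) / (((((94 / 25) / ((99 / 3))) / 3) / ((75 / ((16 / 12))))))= -4455000 / 47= -94787.23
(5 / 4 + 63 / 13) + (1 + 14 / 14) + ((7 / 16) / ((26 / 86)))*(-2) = 541 / 104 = 5.20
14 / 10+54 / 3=19.40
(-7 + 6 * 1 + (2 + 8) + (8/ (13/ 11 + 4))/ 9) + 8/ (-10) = 21473/ 2565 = 8.37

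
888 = 888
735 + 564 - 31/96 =1298.68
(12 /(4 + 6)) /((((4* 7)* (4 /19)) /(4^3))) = 456 /35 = 13.03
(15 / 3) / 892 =5 / 892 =0.01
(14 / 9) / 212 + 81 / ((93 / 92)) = 2369953 / 29574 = 80.14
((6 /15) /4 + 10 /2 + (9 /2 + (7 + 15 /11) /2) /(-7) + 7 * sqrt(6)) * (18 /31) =12.20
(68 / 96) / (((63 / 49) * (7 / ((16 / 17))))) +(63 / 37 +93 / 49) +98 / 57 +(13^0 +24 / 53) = 337506985 / 49293657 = 6.85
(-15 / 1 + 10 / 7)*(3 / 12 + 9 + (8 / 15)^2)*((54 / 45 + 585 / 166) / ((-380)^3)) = 11215367 / 1006756800000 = 0.00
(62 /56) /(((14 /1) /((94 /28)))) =1457 /5488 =0.27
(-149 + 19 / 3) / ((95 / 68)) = -29104 / 285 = -102.12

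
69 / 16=4.31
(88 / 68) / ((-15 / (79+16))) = -418 / 51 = -8.20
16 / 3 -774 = -2306 / 3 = -768.67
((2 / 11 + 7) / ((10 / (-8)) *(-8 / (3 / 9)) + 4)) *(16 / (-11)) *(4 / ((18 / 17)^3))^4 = -2707479808303007 / 68347947828402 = -39.61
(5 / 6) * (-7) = -35 / 6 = -5.83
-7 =-7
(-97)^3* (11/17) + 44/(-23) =-230907017/391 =-590555.03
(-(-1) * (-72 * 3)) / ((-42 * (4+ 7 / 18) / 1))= 648 / 553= 1.17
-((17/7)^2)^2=-83521/2401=-34.79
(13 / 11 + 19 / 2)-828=-17981 / 22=-817.32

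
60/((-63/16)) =-320/21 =-15.24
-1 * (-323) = 323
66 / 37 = 1.78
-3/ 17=-0.18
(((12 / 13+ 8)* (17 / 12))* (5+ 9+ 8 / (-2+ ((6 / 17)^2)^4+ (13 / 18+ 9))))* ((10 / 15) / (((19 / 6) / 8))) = 320.12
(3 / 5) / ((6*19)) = 1 / 190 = 0.01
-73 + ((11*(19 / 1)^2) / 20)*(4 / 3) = 2876 / 15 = 191.73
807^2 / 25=26049.96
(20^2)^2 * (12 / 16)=120000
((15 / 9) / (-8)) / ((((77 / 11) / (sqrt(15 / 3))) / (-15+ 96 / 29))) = 565* sqrt(5) / 1624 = 0.78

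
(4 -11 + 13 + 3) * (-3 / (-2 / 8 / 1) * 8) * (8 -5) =2592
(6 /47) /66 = 1 /517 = 0.00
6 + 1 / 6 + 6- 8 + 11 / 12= 61 / 12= 5.08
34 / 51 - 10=-28 / 3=-9.33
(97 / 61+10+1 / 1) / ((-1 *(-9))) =256 / 183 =1.40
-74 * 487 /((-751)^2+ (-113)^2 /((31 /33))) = -558589 /8952704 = -0.06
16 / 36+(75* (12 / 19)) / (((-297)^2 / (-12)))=27188 / 62073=0.44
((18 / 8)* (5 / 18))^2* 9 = 225 / 64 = 3.52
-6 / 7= -0.86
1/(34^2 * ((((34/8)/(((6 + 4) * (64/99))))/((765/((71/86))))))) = 275200/225709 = 1.22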